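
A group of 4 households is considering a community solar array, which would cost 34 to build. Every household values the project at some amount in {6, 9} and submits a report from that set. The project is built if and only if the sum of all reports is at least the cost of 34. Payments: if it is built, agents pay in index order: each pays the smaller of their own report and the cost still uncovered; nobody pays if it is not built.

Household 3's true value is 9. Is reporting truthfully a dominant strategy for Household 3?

Check each profile of the others' reports and compare truth against every alternative report.
Others report (6, 6, 6): truth gives 0, best alternative gives 0.
Others report (6, 6, 9): truth gives 0, best alternative gives 0.
Others report (6, 9, 6): truth gives 0, best alternative gives 0.
Others report (6, 9, 9): truth gives 0, best alternative gives 0.
Others report (9, 6, 6): truth gives 0, best alternative gives 0.
Others report (9, 6, 9): truth gives 0, best alternative gives 0.
(Remaining 2 profiles checked similarly; truth is weakly best in each.)
In every case the truthful report is at least as good as any alternative, so it is a dominant strategy.

Yes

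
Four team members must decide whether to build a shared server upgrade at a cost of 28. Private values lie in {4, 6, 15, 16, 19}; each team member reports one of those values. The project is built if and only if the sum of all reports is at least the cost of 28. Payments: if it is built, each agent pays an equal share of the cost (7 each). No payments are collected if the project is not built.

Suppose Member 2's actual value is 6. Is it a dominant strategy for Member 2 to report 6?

Consider the case where Member 1 reports 4, Member 3 reports 4 and Member 4 reports 15.
Truthful report 6: project built, pays 7, utility 6 - 7 = -1.
Report 4 instead: project not built, utility 0.
Since 0 > -1, reporting 4 is strictly better here, so truthful reporting is not dominant.

No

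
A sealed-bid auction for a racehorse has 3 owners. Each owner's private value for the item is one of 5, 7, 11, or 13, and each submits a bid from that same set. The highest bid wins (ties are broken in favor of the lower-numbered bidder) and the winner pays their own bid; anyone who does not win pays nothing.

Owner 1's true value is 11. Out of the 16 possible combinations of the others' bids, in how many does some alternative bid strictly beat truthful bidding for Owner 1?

4

Others bid (5, 5): truth gives 0; bid 5 gives 6 > 0. Violating.
Others bid (5, 7): truth gives 0; bid 7 gives 4 > 0. Violating.
Others bid (7, 5): truth gives 0; bid 7 gives 4 > 0. Violating.
Others bid (7, 7): truth gives 0; bid 7 gives 4 > 0. Violating.
Others bid (5, 11): truth gives 0; no alternative beats it.
Others bid (5, 13): truth gives 0; no alternative beats it.
(Checking all 16 profiles: 4 have a profitable deviation, 12 do not.)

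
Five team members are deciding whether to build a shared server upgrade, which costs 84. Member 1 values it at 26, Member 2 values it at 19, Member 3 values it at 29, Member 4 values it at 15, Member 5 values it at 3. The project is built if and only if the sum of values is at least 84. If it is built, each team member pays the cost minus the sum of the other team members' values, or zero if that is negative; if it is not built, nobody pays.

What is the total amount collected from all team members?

57

Total value 92 ≥ cost 84, so it is built.
Member 1: others sum to 66; max(0, 84 - 66) = 18.
Member 2: others sum to 73; max(0, 84 - 73) = 11.
Member 3: others sum to 63; max(0, 84 - 63) = 21.
Member 4: others sum to 77; max(0, 84 - 77) = 7.
Member 5: others sum to 89; max(0, 84 - 89) = 0.
Total collected = 18 + 11 + 21 + 7 + 0 = 57.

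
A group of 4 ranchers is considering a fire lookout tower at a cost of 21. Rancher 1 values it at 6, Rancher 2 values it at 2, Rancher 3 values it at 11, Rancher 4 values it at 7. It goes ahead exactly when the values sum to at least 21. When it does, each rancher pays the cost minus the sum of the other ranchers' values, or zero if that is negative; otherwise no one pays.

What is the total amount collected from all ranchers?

9

Total value 26 ≥ cost 21, so it is built.
Rancher 1: others sum to 20; max(0, 21 - 20) = 1.
Rancher 2: others sum to 24; max(0, 21 - 24) = 0.
Rancher 3: others sum to 15; max(0, 21 - 15) = 6.
Rancher 4: others sum to 19; max(0, 21 - 19) = 2.
Total collected = 1 + 0 + 6 + 2 = 9.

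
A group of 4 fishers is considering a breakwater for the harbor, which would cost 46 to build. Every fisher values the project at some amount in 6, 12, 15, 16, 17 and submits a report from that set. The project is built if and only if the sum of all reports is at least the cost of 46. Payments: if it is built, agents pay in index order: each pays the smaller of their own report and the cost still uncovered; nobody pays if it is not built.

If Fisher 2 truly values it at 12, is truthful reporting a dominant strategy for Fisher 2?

No

Consider the case where Fisher 1 reports 6, Fisher 3 reports 17 and Fisher 4 reports 17.
Truthful report 12: project built, pays 12, utility 12 - 12 = 0.
Report 6 instead: project built, pays 6, utility 12 - 6 = 6.
Since 6 > 0, reporting 6 is strictly better here, so truthful reporting is not dominant.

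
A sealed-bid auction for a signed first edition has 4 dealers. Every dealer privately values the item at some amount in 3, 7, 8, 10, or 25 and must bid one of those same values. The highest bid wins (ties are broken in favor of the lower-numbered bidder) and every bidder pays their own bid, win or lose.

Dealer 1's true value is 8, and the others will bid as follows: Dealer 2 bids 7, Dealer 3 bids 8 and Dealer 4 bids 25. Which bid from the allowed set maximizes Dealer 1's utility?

3

Bid 3: loses but pays 3, utility -3.
Bid 7: loses but pays 7, utility -7.
Bid 8: loses but pays 8, utility -8.
Bid 10: loses but pays 10, utility -10.
Bid 25: wins, pays 25, utility 8 - 25 = -17.
The best choice is 3 with utility -3.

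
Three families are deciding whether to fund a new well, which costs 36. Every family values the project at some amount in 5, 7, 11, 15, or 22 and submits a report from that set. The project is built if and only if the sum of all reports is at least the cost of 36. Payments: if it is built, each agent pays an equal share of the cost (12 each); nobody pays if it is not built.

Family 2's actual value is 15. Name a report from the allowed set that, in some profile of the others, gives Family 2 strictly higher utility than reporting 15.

Suppose Family 1 reports 5 and Family 3 reports 11.
Report 15: project not built, utility 0.
Report 22: project built, pays 12, utility 15 - 12 = 3.
So reporting 22 beats truth here (3 > 0).

22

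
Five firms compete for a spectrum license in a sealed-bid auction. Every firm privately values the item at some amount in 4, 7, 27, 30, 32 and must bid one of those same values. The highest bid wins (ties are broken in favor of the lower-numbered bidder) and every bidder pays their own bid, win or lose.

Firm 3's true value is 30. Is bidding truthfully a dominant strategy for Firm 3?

Consider the case where Firm 1 bids 4, Firm 2 bids 4, Firm 4 bids 4 and Firm 5 bids 4.
Truthful bid 30: wins, pays 30, utility 30 - 30 = 0.
Bid 7 instead: wins, pays 7, utility 30 - 7 = 23.
Since 23 > 0, bidding 7 is strictly better here, so truthful bidding is not dominant.

No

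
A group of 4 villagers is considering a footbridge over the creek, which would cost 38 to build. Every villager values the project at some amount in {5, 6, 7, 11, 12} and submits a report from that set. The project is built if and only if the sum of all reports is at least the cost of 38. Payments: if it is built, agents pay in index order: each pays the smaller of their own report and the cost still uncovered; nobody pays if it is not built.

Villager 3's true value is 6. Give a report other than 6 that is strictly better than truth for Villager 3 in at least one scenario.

Suppose Villager 1 reports 11, Villager 2 reports 11 and Villager 4 reports 11.
Report 6: project built, pays 6, utility 6 - 6 = 0.
Report 5: project built, pays 5, utility 6 - 5 = 1.
So reporting 5 beats truth here (1 > 0).

5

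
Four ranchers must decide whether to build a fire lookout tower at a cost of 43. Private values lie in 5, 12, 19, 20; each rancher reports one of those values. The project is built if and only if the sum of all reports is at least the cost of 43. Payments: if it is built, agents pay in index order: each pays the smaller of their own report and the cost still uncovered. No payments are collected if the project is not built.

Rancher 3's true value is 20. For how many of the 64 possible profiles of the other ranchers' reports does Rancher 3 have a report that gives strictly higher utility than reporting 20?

35

Others report (5, 5, 19): truth gives 0; report 19 gives 1 > 0. Violating.
Others report (5, 5, 20): truth gives 0; report 19 gives 1 > 0. Violating.
Others report (5, 12, 12): truth gives 0; report 19 gives 1 > 0. Violating.
Others report (5, 12, 19): truth gives 0; report 12 gives 8 > 0. Violating.
Others report (5, 5, 5): truth gives 0; no alternative beats it.
Others report (5, 5, 12): truth gives 0; no alternative beats it.
(Checking all 64 profiles: 35 have a profitable deviation, 29 do not.)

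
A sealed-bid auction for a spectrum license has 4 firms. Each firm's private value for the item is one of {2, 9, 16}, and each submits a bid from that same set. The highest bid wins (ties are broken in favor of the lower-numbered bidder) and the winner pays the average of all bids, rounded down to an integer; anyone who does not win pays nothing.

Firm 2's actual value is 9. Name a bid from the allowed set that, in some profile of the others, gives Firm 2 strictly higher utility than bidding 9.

Suppose Firm 1 bids 9, Firm 3 bids 2 and Firm 4 bids 2.
Bid 9: loses, pays 0, utility 0.
Bid 16: wins, pays 7, utility 9 - 7 = 2.
So bidding 16 beats truth here (2 > 0).

16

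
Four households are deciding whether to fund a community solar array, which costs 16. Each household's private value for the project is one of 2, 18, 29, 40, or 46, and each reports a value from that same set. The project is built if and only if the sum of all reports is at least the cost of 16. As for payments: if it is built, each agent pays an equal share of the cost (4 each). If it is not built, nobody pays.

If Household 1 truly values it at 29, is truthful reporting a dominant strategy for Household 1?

Check each profile of the others' reports and compare truth against every alternative report.
Others report (2, 2, 2): truth gives 25, best alternative gives 25.
Others report (2, 2, 18): truth gives 25, best alternative gives 25.
Others report (2, 2, 29): truth gives 25, best alternative gives 25.
Others report (2, 2, 40): truth gives 25, best alternative gives 25.
Others report (2, 2, 46): truth gives 25, best alternative gives 25.
Others report (2, 18, 2): truth gives 25, best alternative gives 25.
(Remaining 119 profiles checked similarly; truth is weakly best in each.)
In every case the truthful report is at least as good as any alternative, so it is a dominant strategy.

Yes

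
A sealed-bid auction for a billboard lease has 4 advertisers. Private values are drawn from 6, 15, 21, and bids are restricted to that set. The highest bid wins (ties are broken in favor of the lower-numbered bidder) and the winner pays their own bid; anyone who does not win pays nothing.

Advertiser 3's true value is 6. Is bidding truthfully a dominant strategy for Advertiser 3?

Yes

Check each profile of the others' bids and compare truth against every alternative bid.
Others bid (6, 6, 6): truth gives 0, best alternative gives -9.
Others bid (6, 6, 15): truth gives 0, best alternative gives -9.
Others bid (6, 6, 21): truth gives 0, best alternative gives 0.
Others bid (6, 15, 6): truth gives 0, best alternative gives 0.
Others bid (6, 15, 15): truth gives 0, best alternative gives 0.
Others bid (6, 15, 21): truth gives 0, best alternative gives 0.
(Remaining 21 profiles checked similarly; truth is weakly best in each.)
In every case the truthful bid is at least as good as any alternative, so it is a dominant strategy.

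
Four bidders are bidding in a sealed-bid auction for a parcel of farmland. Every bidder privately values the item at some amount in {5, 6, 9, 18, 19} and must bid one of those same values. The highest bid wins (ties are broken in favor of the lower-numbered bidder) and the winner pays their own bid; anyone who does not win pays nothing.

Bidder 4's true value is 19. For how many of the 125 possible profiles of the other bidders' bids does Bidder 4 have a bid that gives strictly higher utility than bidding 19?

Others bid (5, 5, 5): truth gives 0; bid 6 gives 13 > 0. Violating.
Others bid (5, 5, 6): truth gives 0; bid 9 gives 10 > 0. Violating.
Others bid (5, 5, 9): truth gives 0; bid 18 gives 1 > 0. Violating.
Others bid (5, 6, 5): truth gives 0; bid 9 gives 10 > 0. Violating.
Others bid (5, 5, 18): truth gives 0; no alternative beats it.
Others bid (5, 5, 19): truth gives 0; no alternative beats it.
(Checking all 125 profiles: 27 have a profitable deviation, 98 do not.)

27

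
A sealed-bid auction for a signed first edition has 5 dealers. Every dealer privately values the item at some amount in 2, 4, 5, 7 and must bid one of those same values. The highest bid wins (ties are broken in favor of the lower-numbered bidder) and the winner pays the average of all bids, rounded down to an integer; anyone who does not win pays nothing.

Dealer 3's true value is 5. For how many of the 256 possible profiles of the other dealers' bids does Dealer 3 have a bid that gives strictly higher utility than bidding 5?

57

Others bid (2, 2, 2, 4): truth gives 2; bid 4 gives 3 > 2. Violating.
Others bid (2, 2, 2, 7): truth gives 0; bid 7 gives 1 > 0. Violating.
Others bid (2, 2, 4, 2): truth gives 2; bid 4 gives 3 > 2. Violating.
Others bid (2, 2, 4, 7): truth gives 0; bid 7 gives 1 > 0. Violating.
Others bid (2, 2, 2, 2): truth gives 3; no alternative beats it.
Others bid (2, 2, 2, 5): truth gives 2; no alternative beats it.
(Checking all 256 profiles: 57 have a profitable deviation, 199 do not.)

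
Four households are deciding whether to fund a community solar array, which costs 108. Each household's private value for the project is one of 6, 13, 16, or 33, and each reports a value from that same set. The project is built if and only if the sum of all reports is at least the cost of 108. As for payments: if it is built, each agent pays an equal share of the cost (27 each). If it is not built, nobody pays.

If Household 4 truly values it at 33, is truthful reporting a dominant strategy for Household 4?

Yes

Check each profile of the others' reports and compare truth against every alternative report.
Others report (13, 33, 33): truth gives 6, best alternative gives 0.
Others report (16, 33, 33): truth gives 6, best alternative gives 0.
Others report (33, 13, 33): truth gives 6, best alternative gives 0.
Others report (33, 16, 33): truth gives 6, best alternative gives 0.
Others report (33, 33, 13): truth gives 6, best alternative gives 0.
Others report (33, 33, 16): truth gives 6, best alternative gives 0.
(Remaining 58 profiles checked similarly; truth is weakly best in each.)
In every case the truthful report is at least as good as any alternative, so it is a dominant strategy.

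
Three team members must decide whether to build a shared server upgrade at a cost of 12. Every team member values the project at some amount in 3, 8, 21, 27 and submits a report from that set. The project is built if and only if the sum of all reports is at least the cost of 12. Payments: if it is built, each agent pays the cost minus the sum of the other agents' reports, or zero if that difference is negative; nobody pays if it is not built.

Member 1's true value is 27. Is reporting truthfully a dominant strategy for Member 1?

Check each profile of the others' reports and compare truth against every alternative report.
Others report (3, 21): truth gives 27, best alternative gives 27.
Others report (3, 27): truth gives 27, best alternative gives 27.
Others report (8, 8): truth gives 27, best alternative gives 27.
Others report (8, 21): truth gives 27, best alternative gives 27.
Others report (8, 27): truth gives 27, best alternative gives 27.
Others report (21, 3): truth gives 27, best alternative gives 27.
(Remaining 10 profiles checked similarly; truth is weakly best in each.)
In every case the truthful report is at least as good as any alternative, so it is a dominant strategy.

Yes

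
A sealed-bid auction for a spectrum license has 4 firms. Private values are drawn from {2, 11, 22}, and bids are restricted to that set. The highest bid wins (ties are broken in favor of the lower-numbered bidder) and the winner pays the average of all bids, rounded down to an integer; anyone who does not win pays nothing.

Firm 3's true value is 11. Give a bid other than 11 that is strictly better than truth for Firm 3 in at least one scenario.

Suppose Firm 1 bids 2, Firm 2 bids 11 and Firm 4 bids 2.
Bid 11: loses, pays 0, utility 0.
Bid 22: wins, pays 9, utility 11 - 9 = 2.
So bidding 22 beats truth here (2 > 0).

22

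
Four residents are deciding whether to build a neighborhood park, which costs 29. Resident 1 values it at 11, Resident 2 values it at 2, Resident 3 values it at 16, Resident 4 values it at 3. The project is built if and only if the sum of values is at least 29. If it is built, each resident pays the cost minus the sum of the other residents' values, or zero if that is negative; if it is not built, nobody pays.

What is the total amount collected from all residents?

Total value 32 ≥ cost 29, so it is built.
Resident 1: others sum to 21; max(0, 29 - 21) = 8.
Resident 2: others sum to 30; max(0, 29 - 30) = 0.
Resident 3: others sum to 16; max(0, 29 - 16) = 13.
Resident 4: others sum to 29; max(0, 29 - 29) = 0.
Total collected = 8 + 0 + 13 + 0 = 21.

21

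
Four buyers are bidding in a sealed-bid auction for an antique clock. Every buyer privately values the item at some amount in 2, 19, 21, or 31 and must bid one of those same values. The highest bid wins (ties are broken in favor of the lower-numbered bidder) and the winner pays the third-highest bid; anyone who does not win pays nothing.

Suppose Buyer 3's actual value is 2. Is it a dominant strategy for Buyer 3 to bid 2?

Check each profile of the others' bids and compare truth against every alternative bid.
Others bid (2, 2, 2): truth gives 0, best alternative gives 0.
Others bid (2, 2, 19): truth gives 0, best alternative gives 0.
Others bid (2, 2, 21): truth gives 0, best alternative gives 0.
Others bid (2, 2, 31): truth gives 0, best alternative gives 0.
Others bid (2, 19, 2): truth gives 0, best alternative gives 0.
Others bid (2, 19, 19): truth gives 0, best alternative gives 0.
(Remaining 58 profiles checked similarly; truth is weakly best in each.)
In every case the truthful bid is at least as good as any alternative, so it is a dominant strategy.

Yes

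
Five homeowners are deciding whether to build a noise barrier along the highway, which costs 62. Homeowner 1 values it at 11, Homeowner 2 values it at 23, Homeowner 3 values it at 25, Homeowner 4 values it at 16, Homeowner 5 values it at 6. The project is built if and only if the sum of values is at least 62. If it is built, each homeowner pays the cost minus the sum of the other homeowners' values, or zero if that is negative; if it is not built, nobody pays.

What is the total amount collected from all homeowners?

Total value 81 ≥ cost 62, so it is built.
Homeowner 1: others sum to 70; max(0, 62 - 70) = 0.
Homeowner 2: others sum to 58; max(0, 62 - 58) = 4.
Homeowner 3: others sum to 56; max(0, 62 - 56) = 6.
Homeowner 4: others sum to 65; max(0, 62 - 65) = 0.
Homeowner 5: others sum to 75; max(0, 62 - 75) = 0.
Total collected = 0 + 4 + 6 + 0 + 0 = 10.

10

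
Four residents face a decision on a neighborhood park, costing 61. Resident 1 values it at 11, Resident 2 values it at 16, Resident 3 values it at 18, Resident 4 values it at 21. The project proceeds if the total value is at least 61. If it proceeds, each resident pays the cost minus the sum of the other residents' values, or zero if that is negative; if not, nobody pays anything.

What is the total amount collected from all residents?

Total value 66 ≥ cost 61, so it is built.
Resident 1: others sum to 55; max(0, 61 - 55) = 6.
Resident 2: others sum to 50; max(0, 61 - 50) = 11.
Resident 3: others sum to 48; max(0, 61 - 48) = 13.
Resident 4: others sum to 45; max(0, 61 - 45) = 16.
Total collected = 6 + 11 + 13 + 16 = 46.

46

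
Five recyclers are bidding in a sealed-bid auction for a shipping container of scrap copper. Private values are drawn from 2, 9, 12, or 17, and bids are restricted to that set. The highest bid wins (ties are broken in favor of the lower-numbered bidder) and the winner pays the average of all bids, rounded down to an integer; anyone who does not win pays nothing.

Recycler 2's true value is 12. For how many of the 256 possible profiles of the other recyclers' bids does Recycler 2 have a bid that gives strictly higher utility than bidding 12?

79

Others bid (2, 2, 2, 2): truth gives 8; bid 9 gives 9 > 8. Violating.
Others bid (2, 2, 2, 9): truth gives 7; bid 9 gives 8 > 7. Violating.
Others bid (2, 2, 2, 17): truth gives 0; bid 17 gives 4 > 0. Violating.
Others bid (2, 2, 9, 2): truth gives 7; bid 9 gives 8 > 7. Violating.
Others bid (2, 2, 2, 12): truth gives 6; no alternative beats it.
Others bid (2, 2, 9, 9): truth gives 6; no alternative beats it.
(Checking all 256 profiles: 79 have a profitable deviation, 177 do not.)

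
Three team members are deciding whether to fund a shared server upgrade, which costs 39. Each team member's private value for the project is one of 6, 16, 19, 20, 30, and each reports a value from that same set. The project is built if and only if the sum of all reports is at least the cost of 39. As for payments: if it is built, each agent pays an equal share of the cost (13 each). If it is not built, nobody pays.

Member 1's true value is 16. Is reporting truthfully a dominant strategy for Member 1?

Consider the case where Member 2 reports 6 and Member 3 reports 6.
Truthful report 16: project not built, utility 0.
Report 30 instead: project built, pays 13, utility 16 - 13 = 3.
Since 3 > 0, reporting 30 is strictly better here, so truthful reporting is not dominant.

No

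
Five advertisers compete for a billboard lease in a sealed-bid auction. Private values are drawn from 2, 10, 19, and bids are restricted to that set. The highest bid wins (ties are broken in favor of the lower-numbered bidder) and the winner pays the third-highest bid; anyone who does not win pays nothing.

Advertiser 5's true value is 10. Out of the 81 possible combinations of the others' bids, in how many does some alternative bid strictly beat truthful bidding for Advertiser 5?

Others bid (2, 2, 2, 10): truth gives 0; bid 19 gives 8 > 0. Violating.
Others bid (2, 2, 10, 2): truth gives 0; bid 19 gives 8 > 0. Violating.
Others bid (2, 10, 2, 2): truth gives 0; bid 19 gives 8 > 0. Violating.
Others bid (10, 2, 2, 2): truth gives 0; bid 19 gives 8 > 0. Violating.
Others bid (2, 2, 2, 2): truth gives 8; no alternative beats it.
Others bid (2, 2, 2, 19): truth gives 0; no alternative beats it.
(Checking all 81 profiles: 4 have a profitable deviation, 77 do not.)

4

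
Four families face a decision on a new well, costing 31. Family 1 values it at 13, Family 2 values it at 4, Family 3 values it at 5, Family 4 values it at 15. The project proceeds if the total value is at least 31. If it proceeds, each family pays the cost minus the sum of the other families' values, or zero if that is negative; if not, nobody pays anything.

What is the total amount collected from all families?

16

Total value 37 ≥ cost 31, so it is built.
Family 1: others sum to 24; max(0, 31 - 24) = 7.
Family 2: others sum to 33; max(0, 31 - 33) = 0.
Family 3: others sum to 32; max(0, 31 - 32) = 0.
Family 4: others sum to 22; max(0, 31 - 22) = 9.
Total collected = 7 + 0 + 0 + 9 = 16.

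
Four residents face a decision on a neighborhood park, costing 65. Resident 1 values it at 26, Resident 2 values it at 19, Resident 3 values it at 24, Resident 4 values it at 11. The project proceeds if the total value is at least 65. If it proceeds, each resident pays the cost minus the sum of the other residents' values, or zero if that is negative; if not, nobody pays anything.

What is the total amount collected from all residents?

24

Total value 80 ≥ cost 65, so it is built.
Resident 1: others sum to 54; max(0, 65 - 54) = 11.
Resident 2: others sum to 61; max(0, 65 - 61) = 4.
Resident 3: others sum to 56; max(0, 65 - 56) = 9.
Resident 4: others sum to 69; max(0, 65 - 69) = 0.
Total collected = 11 + 4 + 9 + 0 = 24.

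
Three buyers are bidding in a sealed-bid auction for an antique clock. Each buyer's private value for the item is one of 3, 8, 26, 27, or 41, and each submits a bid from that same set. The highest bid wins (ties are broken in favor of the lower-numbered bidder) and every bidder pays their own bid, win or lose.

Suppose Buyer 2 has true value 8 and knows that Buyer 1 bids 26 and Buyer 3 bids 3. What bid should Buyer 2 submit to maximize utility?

Bid 3: loses but pays 3, utility -3.
Bid 8: loses but pays 8, utility -8.
Bid 26: loses but pays 26, utility -26.
Bid 27: wins, pays 27, utility 8 - 27 = -19.
Bid 41: wins, pays 41, utility 8 - 41 = -33.
The best choice is 3 with utility -3.

3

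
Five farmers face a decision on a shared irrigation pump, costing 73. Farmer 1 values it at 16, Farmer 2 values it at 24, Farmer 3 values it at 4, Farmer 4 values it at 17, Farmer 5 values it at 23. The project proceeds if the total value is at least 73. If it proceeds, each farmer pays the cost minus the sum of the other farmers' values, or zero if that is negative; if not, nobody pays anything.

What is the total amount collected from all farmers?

Total value 84 ≥ cost 73, so it is built.
Farmer 1: others sum to 68; max(0, 73 - 68) = 5.
Farmer 2: others sum to 60; max(0, 73 - 60) = 13.
Farmer 3: others sum to 80; max(0, 73 - 80) = 0.
Farmer 4: others sum to 67; max(0, 73 - 67) = 6.
Farmer 5: others sum to 61; max(0, 73 - 61) = 12.
Total collected = 5 + 13 + 0 + 6 + 12 = 36.

36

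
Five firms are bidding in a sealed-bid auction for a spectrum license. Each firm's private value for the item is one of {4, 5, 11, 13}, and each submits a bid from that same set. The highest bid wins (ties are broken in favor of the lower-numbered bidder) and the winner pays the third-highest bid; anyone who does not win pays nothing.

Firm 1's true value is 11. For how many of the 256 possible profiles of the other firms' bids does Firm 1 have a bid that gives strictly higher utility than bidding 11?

32

Others bid (4, 4, 4, 13): truth gives 0; bid 13 gives 7 > 0. Violating.
Others bid (4, 4, 5, 13): truth gives 0; bid 13 gives 6 > 0. Violating.
Others bid (4, 4, 13, 4): truth gives 0; bid 13 gives 7 > 0. Violating.
Others bid (4, 4, 13, 5): truth gives 0; bid 13 gives 6 > 0. Violating.
Others bid (4, 4, 4, 4): truth gives 7; no alternative beats it.
Others bid (4, 4, 4, 5): truth gives 7; no alternative beats it.
(Checking all 256 profiles: 32 have a profitable deviation, 224 do not.)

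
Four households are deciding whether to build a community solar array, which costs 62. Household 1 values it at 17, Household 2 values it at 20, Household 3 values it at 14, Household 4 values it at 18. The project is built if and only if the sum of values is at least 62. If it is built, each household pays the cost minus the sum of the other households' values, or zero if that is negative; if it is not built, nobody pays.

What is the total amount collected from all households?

41

Total value 69 ≥ cost 62, so it is built.
Household 1: others sum to 52; max(0, 62 - 52) = 10.
Household 2: others sum to 49; max(0, 62 - 49) = 13.
Household 3: others sum to 55; max(0, 62 - 55) = 7.
Household 4: others sum to 51; max(0, 62 - 51) = 11.
Total collected = 10 + 13 + 7 + 11 = 41.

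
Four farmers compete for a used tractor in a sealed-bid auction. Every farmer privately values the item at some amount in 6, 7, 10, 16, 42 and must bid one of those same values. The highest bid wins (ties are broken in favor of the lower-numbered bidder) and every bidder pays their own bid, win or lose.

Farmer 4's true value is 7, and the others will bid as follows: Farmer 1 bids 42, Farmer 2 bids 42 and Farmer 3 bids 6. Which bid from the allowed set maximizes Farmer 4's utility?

Bid 6: loses but pays 6, utility -6.
Bid 7: loses but pays 7, utility -7.
Bid 10: loses but pays 10, utility -10.
Bid 16: loses but pays 16, utility -16.
Bid 42: loses but pays 42, utility -42.
The best choice is 6 with utility -6.

6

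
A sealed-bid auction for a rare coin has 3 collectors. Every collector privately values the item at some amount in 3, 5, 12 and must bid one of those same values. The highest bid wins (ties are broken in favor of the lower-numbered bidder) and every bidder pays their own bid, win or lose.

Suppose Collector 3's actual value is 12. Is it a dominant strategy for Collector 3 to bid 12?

No

Consider the case where Collector 1 bids 3 and Collector 2 bids 3.
Truthful bid 12: wins, pays 12, utility 12 - 12 = 0.
Bid 5 instead: wins, pays 5, utility 12 - 5 = 7.
Since 7 > 0, bidding 5 is strictly better here, so truthful bidding is not dominant.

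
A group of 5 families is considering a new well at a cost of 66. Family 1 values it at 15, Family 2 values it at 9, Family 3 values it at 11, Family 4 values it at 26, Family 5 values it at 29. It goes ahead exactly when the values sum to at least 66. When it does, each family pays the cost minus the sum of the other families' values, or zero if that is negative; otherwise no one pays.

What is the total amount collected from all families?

7

Total value 90 ≥ cost 66, so it is built.
Family 1: others sum to 75; max(0, 66 - 75) = 0.
Family 2: others sum to 81; max(0, 66 - 81) = 0.
Family 3: others sum to 79; max(0, 66 - 79) = 0.
Family 4: others sum to 64; max(0, 66 - 64) = 2.
Family 5: others sum to 61; max(0, 66 - 61) = 5.
Total collected = 0 + 0 + 0 + 2 + 5 = 7.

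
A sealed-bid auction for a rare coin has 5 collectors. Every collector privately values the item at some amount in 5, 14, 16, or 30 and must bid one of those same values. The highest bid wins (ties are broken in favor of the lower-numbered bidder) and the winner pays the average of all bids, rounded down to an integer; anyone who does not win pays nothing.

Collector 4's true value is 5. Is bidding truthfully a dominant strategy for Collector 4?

Check each profile of the others' bids and compare truth against every alternative bid.
Others bid (5, 5, 5, 14): truth gives 0, best alternative gives -3.
Others bid (5, 5, 5, 5): truth gives 0, best alternative gives -1.
Others bid (5, 5, 5, 16): truth gives 0, best alternative gives 0.
Others bid (5, 5, 5, 30): truth gives 0, best alternative gives 0.
Others bid (5, 5, 14, 5): truth gives 0, best alternative gives 0.
Others bid (5, 5, 14, 14): truth gives 0, best alternative gives 0.
(Remaining 250 profiles checked similarly; truth is weakly best in each.)
In every case the truthful bid is at least as good as any alternative, so it is a dominant strategy.

Yes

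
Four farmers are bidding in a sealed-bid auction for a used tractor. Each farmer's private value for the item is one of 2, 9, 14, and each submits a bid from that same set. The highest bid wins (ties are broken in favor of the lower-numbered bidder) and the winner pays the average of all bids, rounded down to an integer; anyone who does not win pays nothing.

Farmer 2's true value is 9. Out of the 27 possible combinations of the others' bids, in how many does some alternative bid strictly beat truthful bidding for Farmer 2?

Others bid (2, 2, 14): truth gives 0; bid 14 gives 1 > 0. Violating.
Others bid (2, 14, 2): truth gives 0; bid 14 gives 1 > 0. Violating.
Others bid (9, 2, 2): truth gives 0; bid 14 gives 3 > 0. Violating.
Others bid (9, 2, 9): truth gives 0; bid 14 gives 1 > 0. Violating.
Others bid (2, 2, 2): truth gives 6; no alternative beats it.
Others bid (2, 2, 9): truth gives 4; no alternative beats it.
(Checking all 27 profiles: 5 have a profitable deviation, 22 do not.)

5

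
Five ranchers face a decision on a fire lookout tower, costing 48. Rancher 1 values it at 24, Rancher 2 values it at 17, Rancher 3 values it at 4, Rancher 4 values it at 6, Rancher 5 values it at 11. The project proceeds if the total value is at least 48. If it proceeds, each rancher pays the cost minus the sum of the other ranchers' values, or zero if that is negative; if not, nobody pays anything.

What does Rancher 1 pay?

Total value 62 ≥ cost 48, so the project is built.
The other ranchers' values sum to 38.
Cost minus that sum is 48 - 38 = 10.

10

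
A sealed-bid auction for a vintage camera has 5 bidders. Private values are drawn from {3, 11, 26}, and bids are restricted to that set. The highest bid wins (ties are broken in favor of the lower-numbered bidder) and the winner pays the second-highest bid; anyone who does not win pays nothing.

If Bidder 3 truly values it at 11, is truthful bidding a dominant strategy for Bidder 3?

Yes

Check each profile of the others' bids and compare truth against every alternative bid.
Others bid (3, 3, 3, 3): truth gives 8, best alternative gives 8.
Others bid (3, 3, 3, 11): truth gives 0, best alternative gives 0.
Others bid (3, 3, 3, 26): truth gives 0, best alternative gives 0.
Others bid (3, 3, 11, 3): truth gives 0, best alternative gives 0.
Others bid (3, 3, 11, 11): truth gives 0, best alternative gives 0.
Others bid (3, 3, 11, 26): truth gives 0, best alternative gives 0.
(Remaining 75 profiles checked similarly; truth is weakly best in each.)
In every case the truthful bid is at least as good as any alternative, so it is a dominant strategy.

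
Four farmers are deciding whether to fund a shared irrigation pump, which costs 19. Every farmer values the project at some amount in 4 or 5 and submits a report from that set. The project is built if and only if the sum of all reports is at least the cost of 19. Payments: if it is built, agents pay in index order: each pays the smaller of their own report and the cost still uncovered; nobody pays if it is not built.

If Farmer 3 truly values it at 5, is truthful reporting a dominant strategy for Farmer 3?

Consider the case where Farmer 1 reports 5, Farmer 2 reports 5 and Farmer 4 reports 5.
Truthful report 5: project built, pays 5, utility 5 - 5 = 0.
Report 4 instead: project built, pays 4, utility 5 - 4 = 1.
Since 1 > 0, reporting 4 is strictly better here, so truthful reporting is not dominant.

No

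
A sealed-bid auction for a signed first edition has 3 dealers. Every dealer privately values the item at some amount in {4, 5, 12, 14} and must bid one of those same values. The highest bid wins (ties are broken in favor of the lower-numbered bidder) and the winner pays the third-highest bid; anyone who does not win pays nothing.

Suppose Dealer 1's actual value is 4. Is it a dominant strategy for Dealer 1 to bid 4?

Yes

Check each profile of the others' bids and compare truth against every alternative bid.
Others bid (5, 5): truth gives 0, best alternative gives -1.
Others bid (4, 4): truth gives 0, best alternative gives 0.
Others bid (4, 5): truth gives 0, best alternative gives 0.
Others bid (4, 12): truth gives 0, best alternative gives 0.
Others bid (4, 14): truth gives 0, best alternative gives 0.
Others bid (5, 4): truth gives 0, best alternative gives 0.
(Remaining 10 profiles checked similarly; truth is weakly best in each.)
In every case the truthful bid is at least as good as any alternative, so it is a dominant strategy.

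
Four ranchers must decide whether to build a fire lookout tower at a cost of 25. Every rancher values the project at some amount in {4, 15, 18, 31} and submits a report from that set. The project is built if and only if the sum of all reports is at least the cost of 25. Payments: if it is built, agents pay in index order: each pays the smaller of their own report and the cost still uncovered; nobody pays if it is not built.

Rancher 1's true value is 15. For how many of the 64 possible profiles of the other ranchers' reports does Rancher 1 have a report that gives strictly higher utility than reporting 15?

Others report (4, 4, 15): truth gives 0; report 4 gives 11 > 0. Violating.
Others report (4, 4, 18): truth gives 0; report 4 gives 11 > 0. Violating.
Others report (4, 4, 31): truth gives 0; report 4 gives 11 > 0. Violating.
Others report (4, 15, 4): truth gives 0; report 4 gives 11 > 0. Violating.
Others report (4, 4, 4): truth gives 0; no alternative beats it.
(Checking all 64 profiles: 63 have a profitable deviation, 1 does not.)

63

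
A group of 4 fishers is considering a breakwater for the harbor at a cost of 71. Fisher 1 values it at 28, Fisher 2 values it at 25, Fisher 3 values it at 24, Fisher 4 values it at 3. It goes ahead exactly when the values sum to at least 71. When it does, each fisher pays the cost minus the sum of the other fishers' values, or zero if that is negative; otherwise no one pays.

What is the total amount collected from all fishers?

50

Total value 80 ≥ cost 71, so it is built.
Fisher 1: others sum to 52; max(0, 71 - 52) = 19.
Fisher 2: others sum to 55; max(0, 71 - 55) = 16.
Fisher 3: others sum to 56; max(0, 71 - 56) = 15.
Fisher 4: others sum to 77; max(0, 71 - 77) = 0.
Total collected = 19 + 16 + 15 + 0 = 50.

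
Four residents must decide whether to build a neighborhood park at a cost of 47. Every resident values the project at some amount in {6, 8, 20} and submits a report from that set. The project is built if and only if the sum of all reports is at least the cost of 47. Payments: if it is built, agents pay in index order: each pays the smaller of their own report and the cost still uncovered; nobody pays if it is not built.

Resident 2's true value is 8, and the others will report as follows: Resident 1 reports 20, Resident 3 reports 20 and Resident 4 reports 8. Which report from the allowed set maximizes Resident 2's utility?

Report 6: project built, pays 6, utility 8 - 6 = 2.
Report 8: project built, pays 8, utility 8 - 8 = 0.
Report 20: project built, pays 20, utility 8 - 20 = -12.
The best choice is 6 with utility 2.

6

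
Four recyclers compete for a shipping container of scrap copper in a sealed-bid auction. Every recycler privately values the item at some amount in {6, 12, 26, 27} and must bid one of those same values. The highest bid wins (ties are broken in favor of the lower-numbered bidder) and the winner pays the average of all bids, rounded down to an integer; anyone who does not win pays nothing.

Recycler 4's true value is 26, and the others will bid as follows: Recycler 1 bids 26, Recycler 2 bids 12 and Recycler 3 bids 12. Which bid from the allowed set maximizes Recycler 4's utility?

27

Bid 6: loses, pays 0, utility 0.
Bid 12: loses, pays 0, utility 0.
Bid 26: loses, pays 0, utility 0.
Bid 27: wins, pays 19, utility 26 - 19 = 7.
The best choice is 27 with utility 7.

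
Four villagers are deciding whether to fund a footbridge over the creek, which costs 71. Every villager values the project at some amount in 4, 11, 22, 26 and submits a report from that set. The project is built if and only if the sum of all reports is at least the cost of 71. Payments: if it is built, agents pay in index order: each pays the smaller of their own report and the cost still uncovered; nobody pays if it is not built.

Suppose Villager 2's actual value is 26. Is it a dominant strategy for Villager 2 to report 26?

No

Consider the case where Villager 1 reports 4, Villager 3 reports 22 and Villager 4 reports 26.
Truthful report 26: project built, pays 26, utility 26 - 26 = 0.
Report 22 instead: project built, pays 22, utility 26 - 22 = 4.
Since 4 > 0, reporting 22 is strictly better here, so truthful reporting is not dominant.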